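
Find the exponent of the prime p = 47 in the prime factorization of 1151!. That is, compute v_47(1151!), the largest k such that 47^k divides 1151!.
v_47(1151!) = 24

Legendre's formula: v_p(n!) = Σ_{k ≥ 1} ⌊n / p^k⌋. For p = 47, n = 1151, the terms are:
  ⌊1151/47^1⌋ = ⌊1151/47⌋ = 24
(the next term ⌊1151/47^2⌋ = 0, terminating the sum). Summing: v_47(1151!) = 24 = 24.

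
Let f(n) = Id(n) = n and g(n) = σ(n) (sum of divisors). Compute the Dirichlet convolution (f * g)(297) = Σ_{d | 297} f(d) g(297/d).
(Id * σ)(297) = 3266

Divisors of 297: [1, 3, 9, 11, 27, 33, 99, 297]. For each d | 297:
  d = 1: Id(1) · σ(297/1) = 1 · 480 = 480
  d = 3: Id(3) · σ(297/3) = 3 · 156 = 468
  d = 9: Id(9) · σ(297/9) = 9 · 48 = 432
  d = 11: Id(11) · σ(297/11) = 11 · 40 = 440
  d = 27: Id(27) · σ(297/27) = 27 · 12 = 324
  d = 33: Id(33) · σ(297/33) = 33 · 13 = 429
  d = 99: Id(99) · σ(297/99) = 99 · 4 = 396
  d = 297: Id(297) · σ(297/297) = 297 · 1 = 297
Summing: (Id * σ)(297) = 480 + 468 + 432 + 440 + 324 + 429 + 396 + 297 = 3266.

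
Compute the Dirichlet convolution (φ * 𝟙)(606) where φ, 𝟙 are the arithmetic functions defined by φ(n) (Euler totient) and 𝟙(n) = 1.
(φ * 𝟙)(606) = 606

Divisors of 606: [1, 2, 3, 6, 101, 202, 303, 606]. For each d | 606:
  d = 1: φ(1) · 𝟙(606/1) = 1 · 1 = 1
  d = 2: φ(2) · 𝟙(606/2) = 1 · 1 = 1
  d = 3: φ(3) · 𝟙(606/3) = 2 · 1 = 2
  d = 6: φ(6) · 𝟙(606/6) = 2 · 1 = 2
  d = 101: φ(101) · 𝟙(606/101) = 100 · 1 = 100
  d = 202: φ(202) · 𝟙(606/202) = 100 · 1 = 100
  d = 303: φ(303) · 𝟙(606/303) = 200 · 1 = 200
  d = 606: φ(606) · 𝟙(606/606) = 200 · 1 = 200
Summing: (φ * 𝟙)(606) = 1 + 1 + 2 + 2 + 100 + 100 + 200 + 200 = 606.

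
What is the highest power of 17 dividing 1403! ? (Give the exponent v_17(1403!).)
v_17(1403!) = 86

Legendre's formula: v_p(n!) = Σ_{k ≥ 1} ⌊n / p^k⌋. For p = 17, n = 1403, the terms are:
  ⌊1403/17^1⌋ = ⌊1403/17⌋ = 82
  ⌊1403/17^2⌋ = ⌊1403/289⌋ = 4
(the next term ⌊1403/17^3⌋ = 0, terminating the sum). Summing: v_17(1403!) = 82 + 4 = 86.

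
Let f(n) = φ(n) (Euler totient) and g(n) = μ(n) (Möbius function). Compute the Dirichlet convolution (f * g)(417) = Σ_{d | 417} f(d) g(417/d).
(φ * μ)(417) = 137

Divisors of 417: [1, 3, 139, 417]. For each d | 417:
  d = 1: φ(1) · μ(417/1) = 1 · 1 = 1
  d = 3: φ(3) · μ(417/3) = 2 · -1 = -2
  d = 139: φ(139) · μ(417/139) = 138 · -1 = -138
  d = 417: φ(417) · μ(417/417) = 276 · 1 = 276
Summing: (φ * μ)(417) = 1 + -2 + -138 + 276 = 137.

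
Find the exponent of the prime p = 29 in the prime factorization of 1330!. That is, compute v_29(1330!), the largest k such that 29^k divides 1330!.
v_29(1330!) = 46

Legendre's formula: v_p(n!) = Σ_{k ≥ 1} ⌊n / p^k⌋. For p = 29, n = 1330, the terms are:
  ⌊1330/29^1⌋ = ⌊1330/29⌋ = 45
  ⌊1330/29^2⌋ = ⌊1330/841⌋ = 1
(the next term ⌊1330/29^3⌋ = 0, terminating the sum). Summing: v_29(1330!) = 45 + 1 = 46.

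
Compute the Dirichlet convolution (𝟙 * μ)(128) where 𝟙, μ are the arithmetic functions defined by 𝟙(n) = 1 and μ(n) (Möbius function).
(𝟙 * μ)(128) = 0

Divisors of 128: [1, 2, 4, 8, 16, 32, 64, 128]. For each d | 128:
  d = 1: 𝟙(1) · μ(128/1) = 1 · 0 = 0
  d = 2: 𝟙(2) · μ(128/2) = 1 · 0 = 0
  d = 4: 𝟙(4) · μ(128/4) = 1 · 0 = 0
  d = 8: 𝟙(8) · μ(128/8) = 1 · 0 = 0
  d = 16: 𝟙(16) · μ(128/16) = 1 · 0 = 0
  d = 32: 𝟙(32) · μ(128/32) = 1 · 0 = 0
  d = 64: 𝟙(64) · μ(128/64) = 1 · -1 = -1
  d = 128: 𝟙(128) · μ(128/128) = 1 · 1 = 1
Summing: (𝟙 * μ)(128) = 0 + 0 + 0 + 0 + 0 + 0 + -1 + 1 = 0.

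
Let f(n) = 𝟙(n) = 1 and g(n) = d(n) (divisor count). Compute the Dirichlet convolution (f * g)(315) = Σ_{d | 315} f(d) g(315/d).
(𝟙 * d)(315) = 54

Divisors of 315: [1, 3, 5, 7, 9, 15, 21, 35, 45, 63, 105, 315]. For each d | 315:
  d = 1: 𝟙(1) · d(315/1) = 1 · 12 = 12
  d = 3: 𝟙(3) · d(315/3) = 1 · 8 = 8
  d = 5: 𝟙(5) · d(315/5) = 1 · 6 = 6
  d = 7: 𝟙(7) · d(315/7) = 1 · 6 = 6
  d = 9: 𝟙(9) · d(315/9) = 1 · 4 = 4
  d = 15: 𝟙(15) · d(315/15) = 1 · 4 = 4
  d = 21: 𝟙(21) · d(315/21) = 1 · 4 = 4
  d = 35: 𝟙(35) · d(315/35) = 1 · 3 = 3
  d = 45: 𝟙(45) · d(315/45) = 1 · 2 = 2
  d = 63: 𝟙(63) · d(315/63) = 1 · 2 = 2
  d = 105: 𝟙(105) · d(315/105) = 1 · 2 = 2
  d = 315: 𝟙(315) · d(315/315) = 1 · 1 = 1
Summing: (𝟙 * d)(315) = 12 + 8 + 6 + 6 + 4 + 4 + 4 + 3 + 2 + 2 + 2 + 1 = 54.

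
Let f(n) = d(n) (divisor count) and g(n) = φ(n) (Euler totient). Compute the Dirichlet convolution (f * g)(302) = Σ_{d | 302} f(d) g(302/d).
(d * φ)(302) = 456

Divisors of 302: [1, 2, 151, 302]. For each d | 302:
  d = 1: d(1) · φ(302/1) = 1 · 150 = 150
  d = 2: d(2) · φ(302/2) = 2 · 150 = 300
  d = 151: d(151) · φ(302/151) = 2 · 1 = 2
  d = 302: d(302) · φ(302/302) = 4 · 1 = 4
Summing: (d * φ)(302) = 150 + 300 + 2 + 4 = 456.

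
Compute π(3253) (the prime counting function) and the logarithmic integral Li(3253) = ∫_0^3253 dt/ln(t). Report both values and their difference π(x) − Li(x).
π(3253) = 459;  Li(3253) ≈ 474.20;  π(x) − Li(x) ≈ -15.20.

Direct count of primes ≤ 3253 gives π(3253) = 459. Numerical evaluation of the logarithmic integral gives Li(3253) ≈ 474.20. The difference π(x) − Li(x) ≈ -15.20 is typically negative for small/moderate x (Li(x) overestimates), though Littlewood's theorem shows this sign changes infinitely often.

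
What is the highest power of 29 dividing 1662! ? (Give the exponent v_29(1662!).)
v_29(1662!) = 58

Legendre's formula: v_p(n!) = Σ_{k ≥ 1} ⌊n / p^k⌋. For p = 29, n = 1662, the terms are:
  ⌊1662/29^1⌋ = ⌊1662/29⌋ = 57
  ⌊1662/29^2⌋ = ⌊1662/841⌋ = 1
(the next term ⌊1662/29^3⌋ = 0, terminating the sum). Summing: v_29(1662!) = 57 + 1 = 58.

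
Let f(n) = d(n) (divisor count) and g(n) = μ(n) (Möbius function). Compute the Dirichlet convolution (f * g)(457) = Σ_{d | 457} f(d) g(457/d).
(d * μ)(457) = 1

Divisors of 457: [1, 457]. For each d | 457:
  d = 1: d(1) · μ(457/1) = 1 · -1 = -1
  d = 457: d(457) · μ(457/457) = 2 · 1 = 2
Summing: (d * μ)(457) = -1 + 2 = 1.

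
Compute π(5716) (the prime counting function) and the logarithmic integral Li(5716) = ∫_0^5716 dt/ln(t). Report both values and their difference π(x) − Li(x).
π(5716) = 752;  Li(5716) ≈ 767.68;  π(x) − Li(x) ≈ -15.68.

Direct count of primes ≤ 5716 gives π(5716) = 752. Numerical evaluation of the logarithmic integral gives Li(5716) ≈ 767.68. The difference π(x) − Li(x) ≈ -15.68 is typically negative for small/moderate x (Li(x) overestimates), though Littlewood's theorem shows this sign changes infinitely often.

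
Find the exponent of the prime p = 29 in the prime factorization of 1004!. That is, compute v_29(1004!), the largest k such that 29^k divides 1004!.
v_29(1004!) = 35

Legendre's formula: v_p(n!) = Σ_{k ≥ 1} ⌊n / p^k⌋. For p = 29, n = 1004, the terms are:
  ⌊1004/29^1⌋ = ⌊1004/29⌋ = 34
  ⌊1004/29^2⌋ = ⌊1004/841⌋ = 1
(the next term ⌊1004/29^3⌋ = 0, terminating the sum). Summing: v_29(1004!) = 34 + 1 = 35.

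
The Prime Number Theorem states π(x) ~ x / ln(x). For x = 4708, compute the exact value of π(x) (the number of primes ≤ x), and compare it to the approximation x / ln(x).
π(4708) = 635;  x/ln(x) ≈ 556.70;  relative error ≈ 12.33%.

Directly count primes up to 4708: π(4708) = 635. The PNT approximation gives 4708/ln(4708) ≈ 4708/8.45702 ≈ 556.70. Relative error (π(x) − x/ln(x)) / π(x) ≈ 12.33%; the approximation is known to undercount slightly (Li(x) is a better estimate).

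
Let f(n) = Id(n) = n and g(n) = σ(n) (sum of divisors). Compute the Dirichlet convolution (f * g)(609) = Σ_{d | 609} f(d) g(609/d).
(Id * σ)(609) = 6195

Divisors of 609: [1, 3, 7, 21, 29, 87, 203, 609]. For each d | 609:
  d = 1: Id(1) · σ(609/1) = 1 · 960 = 960
  d = 3: Id(3) · σ(609/3) = 3 · 240 = 720
  d = 7: Id(7) · σ(609/7) = 7 · 120 = 840
  d = 21: Id(21) · σ(609/21) = 21 · 30 = 630
  d = 29: Id(29) · σ(609/29) = 29 · 32 = 928
  d = 87: Id(87) · σ(609/87) = 87 · 8 = 696
  d = 203: Id(203) · σ(609/203) = 203 · 4 = 812
  d = 609: Id(609) · σ(609/609) = 609 · 1 = 609
Summing: (Id * σ)(609) = 960 + 720 + 840 + 630 + 928 + 696 + 812 + 609 = 6195.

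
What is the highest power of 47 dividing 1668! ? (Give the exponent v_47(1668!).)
v_47(1668!) = 35

Legendre's formula: v_p(n!) = Σ_{k ≥ 1} ⌊n / p^k⌋. For p = 47, n = 1668, the terms are:
  ⌊1668/47^1⌋ = ⌊1668/47⌋ = 35
(the next term ⌊1668/47^2⌋ = 0, terminating the sum). Summing: v_47(1668!) = 35 = 35.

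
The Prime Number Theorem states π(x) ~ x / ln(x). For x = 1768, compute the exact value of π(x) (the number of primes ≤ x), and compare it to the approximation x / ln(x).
π(1768) = 274;  x/ln(x) ≈ 236.44;  relative error ≈ 13.71%.

Directly count primes up to 1768: π(1768) = 274. The PNT approximation gives 1768/ln(1768) ≈ 1768/7.47760 ≈ 236.44. Relative error (π(x) − x/ln(x)) / π(x) ≈ 13.71%; the approximation is known to undercount slightly (Li(x) is a better estimate).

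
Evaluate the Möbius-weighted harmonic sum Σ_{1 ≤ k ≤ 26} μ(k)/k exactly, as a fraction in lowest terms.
Σ μ(k)/k = 4165258/111546435

Values of μ(k) for 1 ≤ k ≤ 26: μ(1) = 1, μ(2) = -1, μ(3) = -1, μ(5) = -1, μ(6) = 1, μ(7) = -1, μ(10) = 1, μ(11) = -1, μ(13) = -1, μ(14) = 1, μ(15) = 1, μ(17) = -1, μ(19) = -1, μ(21) = 1, μ(22) = 1, μ(23) = -1, μ(26) = 1, with μ = 0 on non-squarefree integers. Summing μ(k)/k for k where μ(k) ≠ 0 gives 4165258/111546435 ≈ 0.0373. (PNT ⟺ this sum → 0 as n → ∞.)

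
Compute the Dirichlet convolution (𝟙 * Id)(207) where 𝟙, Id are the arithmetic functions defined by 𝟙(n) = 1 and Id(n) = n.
(𝟙 * Id)(207) = 312

Divisors of 207: [1, 3, 9, 23, 69, 207]. For each d | 207:
  d = 1: 𝟙(1) · Id(207/1) = 1 · 207 = 207
  d = 3: 𝟙(3) · Id(207/3) = 1 · 69 = 69
  d = 9: 𝟙(9) · Id(207/9) = 1 · 23 = 23
  d = 23: 𝟙(23) · Id(207/23) = 1 · 9 = 9
  d = 69: 𝟙(69) · Id(207/69) = 1 · 3 = 3
  d = 207: 𝟙(207) · Id(207/207) = 1 · 1 = 1
Summing: (𝟙 * Id)(207) = 207 + 69 + 23 + 9 + 3 + 1 = 312.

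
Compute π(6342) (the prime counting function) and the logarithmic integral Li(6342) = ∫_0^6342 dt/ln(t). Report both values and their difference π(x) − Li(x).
π(6342) = 825;  Li(6342) ≈ 839.60;  π(x) − Li(x) ≈ -14.60.

Direct count of primes ≤ 6342 gives π(6342) = 825. Numerical evaluation of the logarithmic integral gives Li(6342) ≈ 839.60. The difference π(x) − Li(x) ≈ -14.60 is typically negative for small/moderate x (Li(x) overestimates), though Littlewood's theorem shows this sign changes infinitely often.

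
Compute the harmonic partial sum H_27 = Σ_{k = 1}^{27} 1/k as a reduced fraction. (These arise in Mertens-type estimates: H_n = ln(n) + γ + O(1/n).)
H_27 = 312536252003/80313433200

Direct summation: H_27 = 1 + 1/2 + ... + 1/27. The least common denominator is lcm(1, ..., 27) = 80313433200; over this denominator the numerator is 80313433200 + 40156716600 + 26771144400 + 20078358300 + 16062686640 + 13385572200 + 11473347600 + 10039179150 + 8923714800 + 8031343320 + 7301221200 + 6692786100 + 6177956400 + 5736673800 + 5354228880 + 5019589575 + 4724319600 + 4461857400 + 4227022800 + 4015671660 + 3824449200 + 3650610600 + 3491888400 + 3346393050 + 3212537328 + 3088978200 + 2974571600 = 312536252003, so H_27 = 312536252003/80313433200 (already in lowest terms) ≈ 3.89146. (The PNT-adjacent estimate ln(27) + γ ≈ 3.87305 matches within O(1/n).)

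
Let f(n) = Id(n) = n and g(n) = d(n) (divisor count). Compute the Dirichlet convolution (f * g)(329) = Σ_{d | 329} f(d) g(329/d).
(Id * d)(329) = 441

Divisors of 329: [1, 7, 47, 329]. For each d | 329:
  d = 1: Id(1) · d(329/1) = 1 · 4 = 4
  d = 7: Id(7) · d(329/7) = 7 · 2 = 14
  d = 47: Id(47) · d(329/47) = 47 · 2 = 94
  d = 329: Id(329) · d(329/329) = 329 · 1 = 329
Summing: (Id * d)(329) = 4 + 14 + 94 + 329 = 441.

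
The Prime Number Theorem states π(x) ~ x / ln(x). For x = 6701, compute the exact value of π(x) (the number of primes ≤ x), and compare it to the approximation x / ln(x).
π(6701) = 864;  x/ln(x) ≈ 760.61;  relative error ≈ 11.97%.

Directly count primes up to 6701: π(6701) = 864. The PNT approximation gives 6701/ln(6701) ≈ 6701/8.81001 ≈ 760.61. Relative error (π(x) − x/ln(x)) / π(x) ≈ 11.97%; the approximation is known to undercount slightly (Li(x) is a better estimate).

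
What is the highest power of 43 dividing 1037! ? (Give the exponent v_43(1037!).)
v_43(1037!) = 24

Legendre's formula: v_p(n!) = Σ_{k ≥ 1} ⌊n / p^k⌋. For p = 43, n = 1037, the terms are:
  ⌊1037/43^1⌋ = ⌊1037/43⌋ = 24
(the next term ⌊1037/43^2⌋ = 0, terminating the sum). Summing: v_43(1037!) = 24 = 24.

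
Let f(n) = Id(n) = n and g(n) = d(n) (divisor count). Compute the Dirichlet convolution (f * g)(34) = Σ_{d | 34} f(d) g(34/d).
(Id * d)(34) = 76

Divisors of 34: [1, 2, 17, 34]. For each d | 34:
  d = 1: Id(1) · d(34/1) = 1 · 4 = 4
  d = 2: Id(2) · d(34/2) = 2 · 2 = 4
  d = 17: Id(17) · d(34/17) = 17 · 2 = 34
  d = 34: Id(34) · d(34/34) = 34 · 1 = 34
Summing: (Id * d)(34) = 4 + 4 + 34 + 34 = 76.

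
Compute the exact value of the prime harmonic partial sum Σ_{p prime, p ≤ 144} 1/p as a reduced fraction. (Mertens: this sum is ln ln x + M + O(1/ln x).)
Σ 1/p = 18825509850919239131453102166593625244431364344421618363/10014646650599190067509233131649940057366334653200433090

π(144) = 34, so the primes ≤ 144 are [2, 3, 5, 7, 11, 13, 17, 19, 23, 29, 31, 37, 41, 43, 47, 53, 59, 61, 67, 71, 73, 79, 83, 89, 97, 101, 103, 107, 109, 113, 127, 131, 137, 139]. Summing 1/p over these primes: 18825509850919239131453102166593625244431364344421618363/10014646650599190067509233131649940057366334653200433090 ≈ 1.8798. Mertens estimate ln ln(144) + 0.2615 ≈ 1.8649.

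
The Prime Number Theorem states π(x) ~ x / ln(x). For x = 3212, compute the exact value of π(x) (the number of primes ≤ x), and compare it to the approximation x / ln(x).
π(3212) = 454;  x/ln(x) ≈ 397.79;  relative error ≈ 12.38%.

Directly count primes up to 3212: π(3212) = 454. The PNT approximation gives 3212/ln(3212) ≈ 3212/8.07465 ≈ 397.79. Relative error (π(x) − x/ln(x)) / π(x) ≈ 12.38%; the approximation is known to undercount slightly (Li(x) is a better estimate).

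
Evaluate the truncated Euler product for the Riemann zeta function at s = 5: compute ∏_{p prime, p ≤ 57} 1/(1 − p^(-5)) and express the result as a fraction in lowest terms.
∏ = 16271272514460981588256692497708850770212394550299268449499486458883457010851/15691809316785373562301814354101424660311534867697905028310662923501211484160

The primes p ≤ 57 are [2, 3, 5, 7, 11, 13, 17, 19, 23, 29, 31, 37, 41, 43, 47, 53]. For each prime, (1 − 1/p^5)^(-1) = p^5 / (p^5 − 1). The product is (1 − 1/2^5)^(-1), (1 − 1/3^5)^(-1), (1 − 1/5^5)^(-1), (1 − 1/7^5)^(-1), (1 − 1/11^5)^(-1), (1 − 1/13^5)^(-1), (1 − 1/17^5)^(-1), (1 − 1/19^5)^(-1), (1 − 1/23^5)^(-1), (1 − 1/29^5)^(-1), (1 − 1/31^5)^(-1), (1 − 1/37^5)^(-1), (1 − 1/41^5)^(-1), (1 − 1/43^5)^(-1), (1 − 1/47^5)^(-1), (1 − 1/53^5)^(-1) = ∏ p^5 / (p^5 − 1) = 16271272514460981588256692497708850770212394550299268449499486458883457010851/15691809316785373562301814354101424660311534867697905028310662923501211484160.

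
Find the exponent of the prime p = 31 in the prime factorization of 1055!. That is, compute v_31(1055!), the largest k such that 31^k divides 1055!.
v_31(1055!) = 35

Legendre's formula: v_p(n!) = Σ_{k ≥ 1} ⌊n / p^k⌋. For p = 31, n = 1055, the terms are:
  ⌊1055/31^1⌋ = ⌊1055/31⌋ = 34
  ⌊1055/31^2⌋ = ⌊1055/961⌋ = 1
(the next term ⌊1055/31^3⌋ = 0, terminating the sum). Summing: v_31(1055!) = 34 + 1 = 35.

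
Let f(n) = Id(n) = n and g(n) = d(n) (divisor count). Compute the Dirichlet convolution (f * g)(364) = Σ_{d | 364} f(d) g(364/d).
(Id * d)(364) = 1485

Divisors of 364: [1, 2, 4, 7, 13, 14, 26, 28, 52, 91, 182, 364]. For each d | 364:
  d = 1: Id(1) · d(364/1) = 1 · 12 = 12
  d = 2: Id(2) · d(364/2) = 2 · 8 = 16
  d = 4: Id(4) · d(364/4) = 4 · 4 = 16
  d = 7: Id(7) · d(364/7) = 7 · 6 = 42
  d = 13: Id(13) · d(364/13) = 13 · 6 = 78
  d = 14: Id(14) · d(364/14) = 14 · 4 = 56
  d = 26: Id(26) · d(364/26) = 26 · 4 = 104
  d = 28: Id(28) · d(364/28) = 28 · 2 = 56
  d = 52: Id(52) · d(364/52) = 52 · 2 = 104
  d = 91: Id(91) · d(364/91) = 91 · 3 = 273
  d = 182: Id(182) · d(364/182) = 182 · 2 = 364
  d = 364: Id(364) · d(364/364) = 364 · 1 = 364
Summing: (Id * d)(364) = 12 + 16 + 16 + 42 + 78 + 56 + 104 + 56 + 104 + 273 + 364 + 364 = 1485.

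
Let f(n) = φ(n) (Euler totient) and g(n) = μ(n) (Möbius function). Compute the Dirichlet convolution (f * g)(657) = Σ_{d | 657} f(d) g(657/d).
(φ * μ)(657) = 284

Divisors of 657: [1, 3, 9, 73, 219, 657]. For each d | 657:
  d = 1: φ(1) · μ(657/1) = 1 · 0 = 0
  d = 3: φ(3) · μ(657/3) = 2 · 1 = 2
  d = 9: φ(9) · μ(657/9) = 6 · -1 = -6
  d = 73: φ(73) · μ(657/73) = 72 · 0 = 0
  d = 219: φ(219) · μ(657/219) = 144 · -1 = -144
  d = 657: φ(657) · μ(657/657) = 432 · 1 = 432
Summing: (φ * μ)(657) = 0 + 2 + -6 + 0 + -144 + 432 = 284.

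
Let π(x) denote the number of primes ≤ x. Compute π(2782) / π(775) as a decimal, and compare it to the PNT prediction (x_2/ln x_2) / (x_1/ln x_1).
π(2782)/π(775) = 404/137 ≈ 2.9489;  PNT prediction ≈ 3.0112.

π(775) = 137 and π(2782) = 404, so π(2782)/π(775) ≈ 2.9489. The PNT-predicted ratio is (2782/ln(2782)) / (775/ln(775)) ≈ 3.0112. The two agree to within a few percent, as expected.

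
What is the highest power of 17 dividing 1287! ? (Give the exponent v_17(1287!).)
v_17(1287!) = 79

Legendre's formula: v_p(n!) = Σ_{k ≥ 1} ⌊n / p^k⌋. For p = 17, n = 1287, the terms are:
  ⌊1287/17^1⌋ = ⌊1287/17⌋ = 75
  ⌊1287/17^2⌋ = ⌊1287/289⌋ = 4
(the next term ⌊1287/17^3⌋ = 0, terminating the sum). Summing: v_17(1287!) = 75 + 4 = 79.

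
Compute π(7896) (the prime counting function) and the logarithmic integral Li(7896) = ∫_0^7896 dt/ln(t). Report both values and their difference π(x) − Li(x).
π(7896) = 997;  Li(7896) ≈ 1014.84;  π(x) − Li(x) ≈ -17.84.

Direct count of primes ≤ 7896 gives π(7896) = 997. Numerical evaluation of the logarithmic integral gives Li(7896) ≈ 1014.84. The difference π(x) − Li(x) ≈ -17.84 is typically negative for small/moderate x (Li(x) overestimates), though Littlewood's theorem shows this sign changes infinitely often.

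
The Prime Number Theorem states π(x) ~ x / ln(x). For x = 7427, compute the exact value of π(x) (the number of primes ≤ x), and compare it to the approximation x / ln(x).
π(7427) = 941;  x/ln(x) ≈ 833.29;  relative error ≈ 11.45%.

Directly count primes up to 7427: π(7427) = 941. The PNT approximation gives 7427/ln(7427) ≈ 7427/8.91288 ≈ 833.29. Relative error (π(x) − x/ln(x)) / π(x) ≈ 11.45%; the approximation is known to undercount slightly (Li(x) is a better estimate).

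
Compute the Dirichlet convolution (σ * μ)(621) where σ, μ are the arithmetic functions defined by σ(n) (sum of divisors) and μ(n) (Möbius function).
(σ * μ)(621) = 621

Divisors of 621: [1, 3, 9, 23, 27, 69, 207, 621]. For each d | 621:
  d = 1: σ(1) · μ(621/1) = 1 · 0 = 0
  d = 3: σ(3) · μ(621/3) = 4 · 0 = 0
  d = 9: σ(9) · μ(621/9) = 13 · 1 = 13
  d = 23: σ(23) · μ(621/23) = 24 · 0 = 0
  d = 27: σ(27) · μ(621/27) = 40 · -1 = -40
  d = 69: σ(69) · μ(621/69) = 96 · 0 = 0
  d = 207: σ(207) · μ(621/207) = 312 · -1 = -312
  d = 621: σ(621) · μ(621/621) = 960 · 1 = 960
Summing: (σ * μ)(621) = 0 + 0 + 13 + 0 + -40 + 0 + -312 + 960 = 621.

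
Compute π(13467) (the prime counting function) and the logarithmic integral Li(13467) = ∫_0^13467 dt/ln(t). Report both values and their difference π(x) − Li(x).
π(13467) = 1596;  Li(13467) ≈ 1616.32;  π(x) − Li(x) ≈ -20.32.

Direct count of primes ≤ 13467 gives π(13467) = 1596. Numerical evaluation of the logarithmic integral gives Li(13467) ≈ 1616.32. The difference π(x) − Li(x) ≈ -20.32 is typically negative for small/moderate x (Li(x) overestimates), though Littlewood's theorem shows this sign changes infinitely often.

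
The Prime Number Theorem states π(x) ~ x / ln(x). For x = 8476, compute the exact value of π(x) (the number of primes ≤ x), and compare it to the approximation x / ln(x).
π(8476) = 1059;  x/ln(x) ≈ 937.09;  relative error ≈ 11.51%.

Directly count primes up to 8476: π(8476) = 1059. The PNT approximation gives 8476/ln(8476) ≈ 8476/9.04499 ≈ 937.09. Relative error (π(x) − x/ln(x)) / π(x) ≈ 11.51%; the approximation is known to undercount slightly (Li(x) is a better estimate).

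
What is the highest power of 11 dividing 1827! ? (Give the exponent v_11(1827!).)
v_11(1827!) = 182

Legendre's formula: v_p(n!) = Σ_{k ≥ 1} ⌊n / p^k⌋. For p = 11, n = 1827, the terms are:
  ⌊1827/11^1⌋ = ⌊1827/11⌋ = 166
  ⌊1827/11^2⌋ = ⌊1827/121⌋ = 15
  ⌊1827/11^3⌋ = ⌊1827/1331⌋ = 1
(the next term ⌊1827/11^4⌋ = 0, terminating the sum). Summing: v_11(1827!) = 166 + 15 + 1 = 182.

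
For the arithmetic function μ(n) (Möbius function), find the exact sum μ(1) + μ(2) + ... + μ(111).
Σ_{n ≤ 111} μ(n) = -4

Compute μ(n) for each 1 ≤ n ≤ 111: μ(1) = 1, μ(2) = -1, μ(3) = -1, μ(4) = 0, μ(5) = -1, μ(6) = 1, μ(7) = -1, μ(8) = 0, μ(9) = 0, μ(10) = 1, μ(11) = -1, μ(12) = 0, μ(13) = -1, μ(14) = 1, μ(15) = 1, μ(16) = 0, μ(17) = -1, μ(18) = 0, μ(19) = -1, μ(20) = 0, μ(21) = 1, μ(22) = 1, μ(23) = -1, μ(24) = 0, μ(25) = 0, μ(26) = 1, μ(27) = 0, μ(28) = 0, μ(29) = -1, μ(30) = -1, μ(31) = -1, μ(32) = 0, μ(33) = 1, μ(34) = 1, μ(35) = 1, μ(36) = 0, μ(37) = -1, μ(38) = 1, μ(39) = 1, μ(40) = 0, μ(41) = -1, μ(42) = -1, μ(43) = -1, μ(44) = 0, μ(45) = 0, μ(46) = 1, μ(47) = -1, μ(48) = 0, μ(49) = 0, μ(50) = 0, μ(51) = 1, μ(52) = 0, μ(53) = -1, μ(54) = 0, μ(55) = 1, μ(56) = 0, μ(57) = 1, μ(58) = 1, μ(59) = -1, μ(60) = 0, μ(61) = -1, μ(62) = 1, μ(63) = 0, μ(64) = 0, μ(65) = 1, μ(66) = -1, μ(67) = -1, μ(68) = 0, μ(69) = 1, μ(70) = -1, μ(71) = -1, μ(72) = 0, μ(73) = -1, μ(74) = 1, μ(75) = 0, μ(76) = 0, μ(77) = 1, μ(78) = -1, μ(79) = -1, μ(80) = 0, μ(81) = 0, μ(82) = 1, μ(83) = -1, μ(84) = 0, μ(85) = 1, μ(86) = 1, μ(87) = 1, μ(88) = 0, μ(89) = -1, μ(90) = 0, μ(91) = 1, μ(92) = 0, μ(93) = 1, μ(94) = 1, μ(95) = 1, μ(96) = 0, μ(97) = -1, μ(98) = 0, μ(99) = 0, μ(100) = 0, μ(101) = -1, μ(102) = -1, μ(103) = -1, μ(104) = 0, μ(105) = -1, μ(106) = 1, μ(107) = -1, μ(108) = 0, μ(109) = -1, μ(110) = -1, μ(111) = 1. Summing all 111 values: -4. (Mertens function M(x) = Σ_{n ≤ x} μ(n); on average M(x) should be small (PNT ⟺ M(x) = o(x)).)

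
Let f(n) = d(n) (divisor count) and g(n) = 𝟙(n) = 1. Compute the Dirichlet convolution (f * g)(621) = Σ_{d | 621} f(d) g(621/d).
(d * 𝟙)(621) = 30

Divisors of 621: [1, 3, 9, 23, 27, 69, 207, 621]. For each d | 621:
  d = 1: d(1) · 𝟙(621/1) = 1 · 1 = 1
  d = 3: d(3) · 𝟙(621/3) = 2 · 1 = 2
  d = 9: d(9) · 𝟙(621/9) = 3 · 1 = 3
  d = 23: d(23) · 𝟙(621/23) = 2 · 1 = 2
  d = 27: d(27) · 𝟙(621/27) = 4 · 1 = 4
  d = 69: d(69) · 𝟙(621/69) = 4 · 1 = 4
  d = 207: d(207) · 𝟙(621/207) = 6 · 1 = 6
  d = 621: d(621) · 𝟙(621/621) = 8 · 1 = 8
Summing: (d * 𝟙)(621) = 1 + 2 + 3 + 2 + 4 + 4 + 6 + 8 = 30.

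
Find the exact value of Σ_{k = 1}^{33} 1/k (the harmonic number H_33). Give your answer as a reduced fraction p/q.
H_33 = 53676090078349/13127595717600

Direct summation: H_33 = 1 + 1/2 + ... + 1/33. The least common denominator is lcm(1, ..., 33) = 144403552893600; over this denominator the numerator is 144403552893600 + 72201776446800 + 48134517631200 + 36100888223400 + 28880710578720 + 24067258815600 + 20629078984800 + 18050444111700 + 16044839210400 + 14440355289360 + 13127595717600 + 12033629407800 + 11107965607200 + 10314539492400 + 9626903526240 + 9025222055850 + 8494326640800 + 8022419605200 + 7600186994400 + 7220177644680 + 6876359661600 + 6563797858800 + 6278415343200 + 6016814703900 + 5776142115744 + 5553982803600 + 5348279736800 + 5157269746200 + 4979432858400 + 4813451763120 + 4658179125600 + 4512611027925 + 4375865239200 = 590436990861839, so H_33 = 590436990861839/144403552893600; reducing by gcd(590436990861839, 144403552893600) = 11 gives 53676090078349/13127595717600 ≈ 4.08880. (The PNT-adjacent estimate ln(33) + γ ≈ 4.07372 matches within O(1/n).)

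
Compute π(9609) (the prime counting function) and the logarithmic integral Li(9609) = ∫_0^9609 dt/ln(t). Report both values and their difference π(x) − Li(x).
π(9609) = 1185;  Li(9609) ≈ 1203.59;  π(x) − Li(x) ≈ -18.59.

Direct count of primes ≤ 9609 gives π(9609) = 1185. Numerical evaluation of the logarithmic integral gives Li(9609) ≈ 1203.59. The difference π(x) − Li(x) ≈ -18.59 is typically negative for small/moderate x (Li(x) overestimates), though Littlewood's theorem shows this sign changes infinitely often.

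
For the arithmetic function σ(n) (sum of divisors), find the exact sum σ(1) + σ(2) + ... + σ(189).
Σ_{n ≤ 189} σ(n) = 29430

Compute σ(n) for each 1 ≤ n ≤ 189: σ(1) = 1, σ(2) = 3, σ(3) = 4, σ(4) = 7, σ(5) = 6, σ(6) = 12, σ(7) = 8, σ(8) = 15, σ(9) = 13, σ(10) = 18, σ(11) = 12, σ(12) = 28, σ(13) = 14, σ(14) = 24, σ(15) = 24, σ(16) = 31, σ(17) = 18, σ(18) = 39, σ(19) = 20, σ(20) = 42, σ(21) = 32, σ(22) = 36, σ(23) = 24, σ(24) = 60, σ(25) = 31, σ(26) = 42, σ(27) = 40, σ(28) = 56, σ(29) = 30, σ(30) = 72, σ(31) = 32, σ(32) = 63, σ(33) = 48, σ(34) = 54, σ(35) = 48, σ(36) = 91, σ(37) = 38, σ(38) = 60, σ(39) = 56, σ(40) = 90, σ(41) = 42, σ(42) = 96, σ(43) = 44, σ(44) = 84, σ(45) = 78, σ(46) = 72, σ(47) = 48, σ(48) = 124, σ(49) = 57, σ(50) = 93, σ(51) = 72, σ(52) = 98, σ(53) = 54, σ(54) = 120, σ(55) = 72, σ(56) = 120, σ(57) = 80, σ(58) = 90, σ(59) = 60, σ(60) = 168, σ(61) = 62, σ(62) = 96, σ(63) = 104, σ(64) = 127, σ(65) = 84, σ(66) = 144, σ(67) = 68, σ(68) = 126, σ(69) = 96, σ(70) = 144, σ(71) = 72, σ(72) = 195, σ(73) = 74, σ(74) = 114, σ(75) = 124, σ(76) = 140, σ(77) = 96, σ(78) = 168, σ(79) = 80, σ(80) = 186, σ(81) = 121, σ(82) = 126, σ(83) = 84, σ(84) = 224, σ(85) = 108, σ(86) = 132, σ(87) = 120, σ(88) = 180, σ(89) = 90, σ(90) = 234, σ(91) = 112, σ(92) = 168, σ(93) = 128, σ(94) = 144, σ(95) = 120, σ(96) = 252, σ(97) = 98, σ(98) = 171, σ(99) = 156, σ(100) = 217, σ(101) = 102, σ(102) = 216, σ(103) = 104, σ(104) = 210, σ(105) = 192, σ(106) = 162, σ(107) = 108, σ(108) = 280, σ(109) = 110, σ(110) = 216, σ(111) = 152, σ(112) = 248, σ(113) = 114, σ(114) = 240, σ(115) = 144, σ(116) = 210, σ(117) = 182, σ(118) = 180, σ(119) = 144, σ(120) = 360, σ(121) = 133, σ(122) = 186, σ(123) = 168, σ(124) = 224, σ(125) = 156, σ(126) = 312, σ(127) = 128, σ(128) = 255, σ(129) = 176, σ(130) = 252, σ(131) = 132, σ(132) = 336, σ(133) = 160, σ(134) = 204, σ(135) = 240, σ(136) = 270, σ(137) = 138, σ(138) = 288, σ(139) = 140, σ(140) = 336, σ(141) = 192, σ(142) = 216, σ(143) = 168, σ(144) = 403, σ(145) = 180, σ(146) = 222, σ(147) = 228, σ(148) = 266, σ(149) = 150, σ(150) = 372, σ(151) = 152, σ(152) = 300, σ(153) = 234, σ(154) = 288, σ(155) = 192, σ(156) = 392, σ(157) = 158, σ(158) = 240, σ(159) = 216, σ(160) = 378, σ(161) = 192, σ(162) = 363, σ(163) = 164, σ(164) = 294, σ(165) = 288, σ(166) = 252, σ(167) = 168, σ(168) = 480, σ(169) = 183, σ(170) = 324, σ(171) = 260, σ(172) = 308, σ(173) = 174, σ(174) = 360, σ(175) = 248, σ(176) = 372, σ(177) = 240, σ(178) = 270, σ(179) = 180, σ(180) = 546, σ(181) = 182, σ(182) = 336, σ(183) = 248, σ(184) = 360, σ(185) = 228, σ(186) = 384, σ(187) = 216, σ(188) = 336, σ(189) = 320. Summing all 189 values: 29430. (Average order: Σ_{n ≤ x} σ(n) ~ (π²/12) x². For x = 189, (π²/12)·189² ≈ 29379.34.)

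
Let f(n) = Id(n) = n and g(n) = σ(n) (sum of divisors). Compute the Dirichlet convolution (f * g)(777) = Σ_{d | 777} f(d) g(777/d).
(Id * σ)(777) = 7875

Divisors of 777: [1, 3, 7, 21, 37, 111, 259, 777]. For each d | 777:
  d = 1: Id(1) · σ(777/1) = 1 · 1216 = 1216
  d = 3: Id(3) · σ(777/3) = 3 · 304 = 912
  d = 7: Id(7) · σ(777/7) = 7 · 152 = 1064
  d = 21: Id(21) · σ(777/21) = 21 · 38 = 798
  d = 37: Id(37) · σ(777/37) = 37 · 32 = 1184
  d = 111: Id(111) · σ(777/111) = 111 · 8 = 888
  d = 259: Id(259) · σ(777/259) = 259 · 4 = 1036
  d = 777: Id(777) · σ(777/777) = 777 · 1 = 777
Summing: (Id * σ)(777) = 1216 + 912 + 1064 + 798 + 1184 + 888 + 1036 + 777 = 7875.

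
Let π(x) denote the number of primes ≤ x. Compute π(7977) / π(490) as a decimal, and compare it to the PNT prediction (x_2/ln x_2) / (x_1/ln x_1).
π(7977)/π(490) = 1006/93 ≈ 10.8172;  PNT prediction ≈ 11.2243.

π(490) = 93 and π(7977) = 1006, so π(7977)/π(490) ≈ 10.8172. The PNT-predicted ratio is (7977/ln(7977)) / (490/ln(490)) ≈ 11.2243. The two agree to within a few percent, as expected.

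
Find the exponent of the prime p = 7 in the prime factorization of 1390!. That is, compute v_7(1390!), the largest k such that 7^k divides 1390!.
v_7(1390!) = 230

Legendre's formula: v_p(n!) = Σ_{k ≥ 1} ⌊n / p^k⌋. For p = 7, n = 1390, the terms are:
  ⌊1390/7^1⌋ = ⌊1390/7⌋ = 198
  ⌊1390/7^2⌋ = ⌊1390/49⌋ = 28
  ⌊1390/7^3⌋ = ⌊1390/343⌋ = 4
(the next term ⌊1390/7^4⌋ = 0, terminating the sum). Summing: v_7(1390!) = 198 + 28 + 4 = 230.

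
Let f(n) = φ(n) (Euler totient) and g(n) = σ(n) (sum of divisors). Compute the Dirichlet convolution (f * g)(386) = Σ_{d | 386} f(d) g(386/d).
(φ * σ)(386) = 1544

Divisors of 386: [1, 2, 193, 386]. For each d | 386:
  d = 1: φ(1) · σ(386/1) = 1 · 582 = 582
  d = 2: φ(2) · σ(386/2) = 1 · 194 = 194
  d = 193: φ(193) · σ(386/193) = 192 · 3 = 576
  d = 386: φ(386) · σ(386/386) = 192 · 1 = 192
Summing: (φ * σ)(386) = 582 + 194 + 576 + 192 = 1544.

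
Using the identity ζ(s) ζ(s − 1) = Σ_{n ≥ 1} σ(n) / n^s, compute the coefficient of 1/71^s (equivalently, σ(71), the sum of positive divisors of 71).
σ(71) = 72

In the product (Σ m^0/m^s)(Σ k / k^s) = Σ (Σ_{d | n} d) / n^s, the coefficient of 1/n^s is σ(n) = Σ_{d | n} d. For n = 71, divisors are [1, 71]; summing: σ(71) = 72.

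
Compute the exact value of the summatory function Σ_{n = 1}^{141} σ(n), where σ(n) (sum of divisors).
Σ_{n ≤ 141} σ(n) = 16399

Compute σ(n) for each 1 ≤ n ≤ 141: σ(1) = 1, σ(2) = 3, σ(3) = 4, σ(4) = 7, σ(5) = 6, σ(6) = 12, σ(7) = 8, σ(8) = 15, σ(9) = 13, σ(10) = 18, σ(11) = 12, σ(12) = 28, σ(13) = 14, σ(14) = 24, σ(15) = 24, σ(16) = 31, σ(17) = 18, σ(18) = 39, σ(19) = 20, σ(20) = 42, σ(21) = 32, σ(22) = 36, σ(23) = 24, σ(24) = 60, σ(25) = 31, σ(26) = 42, σ(27) = 40, σ(28) = 56, σ(29) = 30, σ(30) = 72, σ(31) = 32, σ(32) = 63, σ(33) = 48, σ(34) = 54, σ(35) = 48, σ(36) = 91, σ(37) = 38, σ(38) = 60, σ(39) = 56, σ(40) = 90, σ(41) = 42, σ(42) = 96, σ(43) = 44, σ(44) = 84, σ(45) = 78, σ(46) = 72, σ(47) = 48, σ(48) = 124, σ(49) = 57, σ(50) = 93, σ(51) = 72, σ(52) = 98, σ(53) = 54, σ(54) = 120, σ(55) = 72, σ(56) = 120, σ(57) = 80, σ(58) = 90, σ(59) = 60, σ(60) = 168, σ(61) = 62, σ(62) = 96, σ(63) = 104, σ(64) = 127, σ(65) = 84, σ(66) = 144, σ(67) = 68, σ(68) = 126, σ(69) = 96, σ(70) = 144, σ(71) = 72, σ(72) = 195, σ(73) = 74, σ(74) = 114, σ(75) = 124, σ(76) = 140, σ(77) = 96, σ(78) = 168, σ(79) = 80, σ(80) = 186, σ(81) = 121, σ(82) = 126, σ(83) = 84, σ(84) = 224, σ(85) = 108, σ(86) = 132, σ(87) = 120, σ(88) = 180, σ(89) = 90, σ(90) = 234, σ(91) = 112, σ(92) = 168, σ(93) = 128, σ(94) = 144, σ(95) = 120, σ(96) = 252, σ(97) = 98, σ(98) = 171, σ(99) = 156, σ(100) = 217, σ(101) = 102, σ(102) = 216, σ(103) = 104, σ(104) = 210, σ(105) = 192, σ(106) = 162, σ(107) = 108, σ(108) = 280, σ(109) = 110, σ(110) = 216, σ(111) = 152, σ(112) = 248, σ(113) = 114, σ(114) = 240, σ(115) = 144, σ(116) = 210, σ(117) = 182, σ(118) = 180, σ(119) = 144, σ(120) = 360, σ(121) = 133, σ(122) = 186, σ(123) = 168, σ(124) = 224, σ(125) = 156, σ(126) = 312, σ(127) = 128, σ(128) = 255, σ(129) = 176, σ(130) = 252, σ(131) = 132, σ(132) = 336, σ(133) = 160, σ(134) = 204, σ(135) = 240, σ(136) = 270, σ(137) = 138, σ(138) = 288, σ(139) = 140, σ(140) = 336, σ(141) = 192. Summing all 141 values: 16399. (Average order: Σ_{n ≤ x} σ(n) ~ (π²/12) x². For x = 141, (π²/12)·141² ≈ 16351.47.)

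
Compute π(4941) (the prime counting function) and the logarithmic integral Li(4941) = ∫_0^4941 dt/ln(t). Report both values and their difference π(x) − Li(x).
π(4941) = 660;  Li(4941) ≈ 677.35;  π(x) − Li(x) ≈ -17.35.

Direct count of primes ≤ 4941 gives π(4941) = 660. Numerical evaluation of the logarithmic integral gives Li(4941) ≈ 677.35. The difference π(x) − Li(x) ≈ -17.35 is typically negative for small/moderate x (Li(x) overestimates), though Littlewood's theorem shows this sign changes infinitely often.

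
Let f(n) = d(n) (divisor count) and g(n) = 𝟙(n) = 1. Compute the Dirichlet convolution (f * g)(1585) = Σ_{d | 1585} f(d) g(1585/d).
(d * 𝟙)(1585) = 9

Divisors of 1585: [1, 5, 317, 1585]. For each d | 1585:
  d = 1: d(1) · 𝟙(1585/1) = 1 · 1 = 1
  d = 5: d(5) · 𝟙(1585/5) = 2 · 1 = 2
  d = 317: d(317) · 𝟙(1585/317) = 2 · 1 = 2
  d = 1585: d(1585) · 𝟙(1585/1585) = 4 · 1 = 4
Summing: (d * 𝟙)(1585) = 1 + 2 + 2 + 4 = 9.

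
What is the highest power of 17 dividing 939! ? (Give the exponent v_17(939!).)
v_17(939!) = 58

Legendre's formula: v_p(n!) = Σ_{k ≥ 1} ⌊n / p^k⌋. For p = 17, n = 939, the terms are:
  ⌊939/17^1⌋ = ⌊939/17⌋ = 55
  ⌊939/17^2⌋ = ⌊939/289⌋ = 3
(the next term ⌊939/17^3⌋ = 0, terminating the sum). Summing: v_17(939!) = 55 + 3 = 58.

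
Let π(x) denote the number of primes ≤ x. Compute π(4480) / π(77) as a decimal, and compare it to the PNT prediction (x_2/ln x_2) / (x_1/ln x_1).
π(4480)/π(77) = 607/21 ≈ 28.9048;  PNT prediction ≈ 30.0606.

π(77) = 21 and π(4480) = 607, so π(4480)/π(77) ≈ 28.9048. The PNT-predicted ratio is (4480/ln(4480)) / (77/ln(77)) ≈ 30.0606. The two agree to within a few percent, as expected.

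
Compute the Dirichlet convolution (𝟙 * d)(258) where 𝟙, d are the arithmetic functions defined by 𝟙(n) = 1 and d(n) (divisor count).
(𝟙 * d)(258) = 27

Divisors of 258: [1, 2, 3, 6, 43, 86, 129, 258]. For each d | 258:
  d = 1: 𝟙(1) · d(258/1) = 1 · 8 = 8
  d = 2: 𝟙(2) · d(258/2) = 1 · 4 = 4
  d = 3: 𝟙(3) · d(258/3) = 1 · 4 = 4
  d = 6: 𝟙(6) · d(258/6) = 1 · 2 = 2
  d = 43: 𝟙(43) · d(258/43) = 1 · 4 = 4
  d = 86: 𝟙(86) · d(258/86) = 1 · 2 = 2
  d = 129: 𝟙(129) · d(258/129) = 1 · 2 = 2
  d = 258: 𝟙(258) · d(258/258) = 1 · 1 = 1
Summing: (𝟙 * d)(258) = 8 + 4 + 4 + 2 + 4 + 2 + 2 + 1 = 27.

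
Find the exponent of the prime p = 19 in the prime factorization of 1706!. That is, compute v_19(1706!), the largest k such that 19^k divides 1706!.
v_19(1706!) = 93

Legendre's formula: v_p(n!) = Σ_{k ≥ 1} ⌊n / p^k⌋. For p = 19, n = 1706, the terms are:
  ⌊1706/19^1⌋ = ⌊1706/19⌋ = 89
  ⌊1706/19^2⌋ = ⌊1706/361⌋ = 4
(the next term ⌊1706/19^3⌋ = 0, terminating the sum). Summing: v_19(1706!) = 89 + 4 = 93.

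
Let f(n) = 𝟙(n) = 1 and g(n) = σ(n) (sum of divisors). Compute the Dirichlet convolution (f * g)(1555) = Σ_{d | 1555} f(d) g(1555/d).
(𝟙 * σ)(1555) = 2191

Divisors of 1555: [1, 5, 311, 1555]. For each d | 1555:
  d = 1: 𝟙(1) · σ(1555/1) = 1 · 1872 = 1872
  d = 5: 𝟙(5) · σ(1555/5) = 1 · 312 = 312
  d = 311: 𝟙(311) · σ(1555/311) = 1 · 6 = 6
  d = 1555: 𝟙(1555) · σ(1555/1555) = 1 · 1 = 1
Summing: (𝟙 * σ)(1555) = 1872 + 312 + 6 + 1 = 2191.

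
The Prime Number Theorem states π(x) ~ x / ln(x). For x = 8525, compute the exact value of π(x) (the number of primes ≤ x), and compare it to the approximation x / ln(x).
π(8525) = 1062;  x/ln(x) ≈ 941.91;  relative error ≈ 11.31%.

Directly count primes up to 8525: π(8525) = 1062. The PNT approximation gives 8525/ln(8525) ≈ 8525/9.05076 ≈ 941.91. Relative error (π(x) − x/ln(x)) / π(x) ≈ 11.31%; the approximation is known to undercount slightly (Li(x) is a better estimate).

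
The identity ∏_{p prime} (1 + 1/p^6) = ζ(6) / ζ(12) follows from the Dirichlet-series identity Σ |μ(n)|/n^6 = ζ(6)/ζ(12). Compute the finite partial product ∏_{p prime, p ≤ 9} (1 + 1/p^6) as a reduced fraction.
∏ = 17446405561/17153224200

The primes p ≤ 9 are [2, 3, 5, 7]. For each, (1 + 1/p^6) = (p^6 + 1)/p^6. Multiplying these fractions over p ∈ [2, 3, 5, 7] gives 17446405561/17153224200. (In the limit P → ∞ this tends to ζ(6)/ζ(12).)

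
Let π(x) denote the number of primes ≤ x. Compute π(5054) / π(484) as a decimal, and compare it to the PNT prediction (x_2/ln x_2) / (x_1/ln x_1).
π(5054)/π(484) = 676/92 ≈ 7.3478;  PNT prediction ≈ 7.5697.

π(484) = 92 and π(5054) = 676, so π(5054)/π(484) ≈ 7.3478. The PNT-predicted ratio is (5054/ln(5054)) / (484/ln(484)) ≈ 7.5697. The two agree to within a few percent, as expected.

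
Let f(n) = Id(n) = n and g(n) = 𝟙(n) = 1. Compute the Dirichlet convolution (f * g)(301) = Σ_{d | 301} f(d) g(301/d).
(Id * 𝟙)(301) = 352

Divisors of 301: [1, 7, 43, 301]. For each d | 301:
  d = 1: Id(1) · 𝟙(301/1) = 1 · 1 = 1
  d = 7: Id(7) · 𝟙(301/7) = 7 · 1 = 7
  d = 43: Id(43) · 𝟙(301/43) = 43 · 1 = 43
  d = 301: Id(301) · 𝟙(301/301) = 301 · 1 = 301
Summing: (Id * 𝟙)(301) = 1 + 7 + 43 + 301 = 352.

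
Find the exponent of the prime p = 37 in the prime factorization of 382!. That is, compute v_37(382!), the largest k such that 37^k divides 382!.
v_37(382!) = 10

Legendre's formula: v_p(n!) = Σ_{k ≥ 1} ⌊n / p^k⌋. For p = 37, n = 382, the terms are:
  ⌊382/37^1⌋ = ⌊382/37⌋ = 10
(the next term ⌊382/37^2⌋ = 0, terminating the sum). Summing: v_37(382!) = 10 = 10.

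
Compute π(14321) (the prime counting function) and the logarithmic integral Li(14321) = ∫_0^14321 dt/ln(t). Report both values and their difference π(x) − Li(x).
π(14321) = 1679;  Li(14321) ≈ 1705.84;  π(x) − Li(x) ≈ -26.84.

Direct count of primes ≤ 14321 gives π(14321) = 1679. Numerical evaluation of the logarithmic integral gives Li(14321) ≈ 1705.84. The difference π(x) − Li(x) ≈ -26.84 is typically negative for small/moderate x (Li(x) overestimates), though Littlewood's theorem shows this sign changes infinitely often.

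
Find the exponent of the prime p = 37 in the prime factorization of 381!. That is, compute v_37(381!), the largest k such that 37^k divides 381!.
v_37(381!) = 10

Legendre's formula: v_p(n!) = Σ_{k ≥ 1} ⌊n / p^k⌋. For p = 37, n = 381, the terms are:
  ⌊381/37^1⌋ = ⌊381/37⌋ = 10
(the next term ⌊381/37^2⌋ = 0, terminating the sum). Summing: v_37(381!) = 10 = 10.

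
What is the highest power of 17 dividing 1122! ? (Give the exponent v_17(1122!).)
v_17(1122!) = 69

Legendre's formula: v_p(n!) = Σ_{k ≥ 1} ⌊n / p^k⌋. For p = 17, n = 1122, the terms are:
  ⌊1122/17^1⌋ = ⌊1122/17⌋ = 66
  ⌊1122/17^2⌋ = ⌊1122/289⌋ = 3
(the next term ⌊1122/17^3⌋ = 0, terminating the sum). Summing: v_17(1122!) = 66 + 3 = 69.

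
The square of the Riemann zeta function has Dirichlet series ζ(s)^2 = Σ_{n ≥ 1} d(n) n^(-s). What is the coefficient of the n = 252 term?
d(252) = 18

ζ(s)^2 = (Σ 1/m^s)(Σ 1/k^s). The coefficient of 1/n^s in the product is the number of ordered pairs (m, k) with mk = n, which equals d(n). For n = 252, divisors are [1, 2, 3, 4, 6, 7, 9, 12, 14, 18, 21, 28, 36, 42, 63, 84, 126, 252], so d(252) = 18.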